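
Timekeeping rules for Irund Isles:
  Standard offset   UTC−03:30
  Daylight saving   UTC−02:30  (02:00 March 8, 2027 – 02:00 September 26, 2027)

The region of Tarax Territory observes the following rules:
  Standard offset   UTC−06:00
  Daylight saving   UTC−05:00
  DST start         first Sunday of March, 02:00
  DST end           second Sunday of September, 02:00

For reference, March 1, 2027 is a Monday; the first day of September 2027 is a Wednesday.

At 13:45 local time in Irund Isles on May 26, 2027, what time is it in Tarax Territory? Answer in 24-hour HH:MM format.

11:15

May 26, 2027 lies within the daylight-saving period (8 March – 26 September), so Irund Isles is on daylight time, UTC−02:30.
13:45 Irund Isles + 2h30m = 16:15 UTC.
1 March 2027 is a Monday, so the first Sunday is March 7.
1 September 2027 is a Wednesday, so the first Sunday is September 5 and the second is September 12.
At the standard offset (UTC−06:00), 16:15 UTC − 6h = 10:15 Tarax Territory standard time.
The standard-time date in Tarax Territory, May 26, 2027, lies within the daylight-saving period (7 March – 12 September), so Tarax Territory is on daylight time, UTC−05:00.
16:15 UTC − 5h = 11:15 Tarax Territory.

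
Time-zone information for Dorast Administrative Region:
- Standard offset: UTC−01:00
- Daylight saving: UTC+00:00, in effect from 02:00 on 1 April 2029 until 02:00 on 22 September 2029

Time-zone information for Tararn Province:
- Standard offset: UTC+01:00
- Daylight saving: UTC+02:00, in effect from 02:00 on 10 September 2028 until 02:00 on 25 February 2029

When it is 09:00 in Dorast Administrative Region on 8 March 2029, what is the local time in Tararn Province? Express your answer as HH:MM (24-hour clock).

11:00

8 March 2029 does not fall between 1 April and 22 September, so daylight saving is not in effect and Dorast Administrative Region is at UTC−01:00.
09:00 Dorast Administrative Region + 1h = 10:00 UTC.
At the standard offset (UTC+01:00), 10:00 UTC + 1h = 11:00 Tararn Province standard time.
The standard-time date in Tararn Province, 8 March 2029, is outside the daylight-saving period (10 September 2028 – 25 February 2029), so Tararn Province is on standard time, UTC+01:00.
10:00 UTC + 1h = 11:00 Tararn Province.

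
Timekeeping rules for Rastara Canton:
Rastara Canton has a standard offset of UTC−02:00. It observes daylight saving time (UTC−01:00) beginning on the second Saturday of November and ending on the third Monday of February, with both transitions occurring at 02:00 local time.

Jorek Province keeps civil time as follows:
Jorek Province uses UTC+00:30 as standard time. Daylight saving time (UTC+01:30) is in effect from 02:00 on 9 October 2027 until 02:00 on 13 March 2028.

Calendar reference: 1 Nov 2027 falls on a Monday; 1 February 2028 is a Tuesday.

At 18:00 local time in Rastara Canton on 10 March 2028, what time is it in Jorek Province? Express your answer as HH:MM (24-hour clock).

1 November 2027 is a Monday, so the first Saturday is November 6 and the second is November 13.
1 February 2028 is a Tuesday, so the first Monday is February 7 and the third is February 21.
10 March 2028 is outside the daylight-saving period (13 November 2027 – 21 February 2028), so Rastara Canton is on standard time, UTC−02:00.
18:00 Rastara Canton + 2h = 20:00 UTC.
At the standard offset (UTC+00:30), 20:00 UTC + 0h30m = 20:30 Jorek Province standard time.
The standard-time date in Jorek Province, 10 March 2028, falls between 9 October 2027 and 13 March 2028, so daylight saving is in effect and Jorek Province is at UTC+01:30.
20:00 UTC + 1h30m = 21:30 Jorek Province.

21:30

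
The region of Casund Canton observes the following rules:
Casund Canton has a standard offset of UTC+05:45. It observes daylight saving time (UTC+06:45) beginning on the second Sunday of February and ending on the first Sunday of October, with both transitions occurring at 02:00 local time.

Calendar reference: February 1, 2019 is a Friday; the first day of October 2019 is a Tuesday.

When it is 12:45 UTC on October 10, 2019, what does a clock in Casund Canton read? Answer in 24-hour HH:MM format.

18:30

1 February 2019 is a Friday, so the first Sunday is February 3 and the second is February 10.
1 October 2019 is a Tuesday, so the first Sunday is October 6.
At the standard offset (UTC+05:45), 12:45 UTC + 5h45m = 18:30 Casund Canton standard time.
The standard-time date in Casund Canton, October 10, 2019, does not fall between 10 February and 6 October, so daylight saving is not in effect and Casund Canton is at UTC+05:45.
12:45 UTC + 5h45m = 18:30 local.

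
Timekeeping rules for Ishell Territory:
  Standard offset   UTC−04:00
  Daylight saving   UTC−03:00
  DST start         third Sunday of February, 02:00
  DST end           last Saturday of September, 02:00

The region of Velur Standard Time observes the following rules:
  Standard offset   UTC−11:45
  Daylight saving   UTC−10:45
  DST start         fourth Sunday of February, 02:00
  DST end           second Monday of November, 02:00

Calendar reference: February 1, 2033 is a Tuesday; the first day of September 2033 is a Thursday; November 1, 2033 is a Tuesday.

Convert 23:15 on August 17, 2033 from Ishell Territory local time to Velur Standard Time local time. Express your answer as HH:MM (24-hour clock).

1 February 2033 is a Tuesday, so the first Sunday is February 6 and the third is February 20.
1 September 2033 is a Thursday, so Saturdays fall on 3, 10, 17, 24; the last is September 24.
August 17, 2033 falls between 20 February and 24 September, so daylight saving is in effect and Ishell Territory is at UTC−03:00.
23:15 Ishell Territory + 3h = 02:15 UTC (rolling into the next day, 18 August 2033).
1 February 2033 is a Tuesday, so the first Sunday is February 6 and the fourth is February 27.
1 November 2033 is a Tuesday, so the first Monday is November 7 and the second is November 14.
At the standard offset (UTC−11:45), 02:15 UTC − 11h45m = 14:30 Velur Standard Time standard time (rolling into the previous day, 17 August 2033).
The standard-time date in Velur Standard Time, August 17, 2033, lies within the daylight-saving period (27 February – 14 November), so Velur Standard Time is on daylight time, UTC−10:45.
02:15 UTC − 10h45m = 15:30 Velur Standard Time (rolling into the previous day, 17 August 2033).

15:30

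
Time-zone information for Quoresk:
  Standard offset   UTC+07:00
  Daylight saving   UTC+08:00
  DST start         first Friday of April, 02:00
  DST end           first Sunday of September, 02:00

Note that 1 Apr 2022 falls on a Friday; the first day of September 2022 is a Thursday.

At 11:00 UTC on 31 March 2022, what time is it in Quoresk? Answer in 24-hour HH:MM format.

18:00

1 April 2022 is a Friday, so the first Friday is April 1.
1 September 2022 is a Thursday, so the first Sunday is September 4.
At the standard offset (UTC+07:00), 11:00 UTC + 7h = 18:00 Quoresk standard time.
The standard-time date in Quoresk, 31 March 2022, does not fall between 1 April and 4 September, so daylight saving is not in effect and Quoresk is at UTC+07:00.
11:00 UTC + 7h = 18:00 local.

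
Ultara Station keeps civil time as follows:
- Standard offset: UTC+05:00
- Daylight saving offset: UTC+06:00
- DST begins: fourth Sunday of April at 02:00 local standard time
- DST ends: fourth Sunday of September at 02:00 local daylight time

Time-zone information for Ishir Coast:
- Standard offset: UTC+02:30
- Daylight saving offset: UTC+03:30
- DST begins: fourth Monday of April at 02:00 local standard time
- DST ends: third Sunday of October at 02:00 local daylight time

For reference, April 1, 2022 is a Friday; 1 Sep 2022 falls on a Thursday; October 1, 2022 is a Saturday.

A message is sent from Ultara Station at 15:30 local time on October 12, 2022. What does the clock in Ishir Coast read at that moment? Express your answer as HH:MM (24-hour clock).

1 April 2022 is a Friday, so the first Sunday is April 3 and the fourth is April 24.
1 September 2022 is a Thursday, so the first Sunday is September 4 and the fourth is September 25.
Daylight saving runs 24 April – 25 September; October 12, 2022 is outside that window, so Ultara Station is on standard time at UTC+05:00.
15:30 Ultara Station − 5h = 10:30 UTC.
1 April 2022 is a Friday, so the first Monday is April 4 and the fourth is April 25.
1 October 2022 is a Saturday, so the first Sunday is October 2 and the third is October 16.
At the standard offset (UTC+02:30), 10:30 UTC + 2h30m = 13:00 Ishir Coast standard time.
The standard-time date in Ishir Coast, October 12, 2022, falls between 25 April and 16 October, so daylight saving is in effect and Ishir Coast is at UTC+03:30.
10:30 UTC + 3h30m = 14:00 Ishir Coast.

14:00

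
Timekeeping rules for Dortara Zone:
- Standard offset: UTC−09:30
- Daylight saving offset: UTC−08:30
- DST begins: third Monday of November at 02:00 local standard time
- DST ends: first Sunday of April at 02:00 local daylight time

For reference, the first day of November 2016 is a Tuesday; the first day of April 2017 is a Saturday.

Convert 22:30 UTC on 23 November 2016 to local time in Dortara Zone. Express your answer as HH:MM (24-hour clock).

1 November 2016 is a Tuesday, so the first Monday is November 7 and the third is November 21.
1 April 2017 is a Saturday, so the first Sunday is April 2.
At the standard offset (UTC−09:30), 22:30 UTC − 9h30m = 13:00 Dortara Zone standard time.
Daylight saving runs 21 November 2016 – 2 April 2017; the standard-time date in Dortara Zone, 23 November 2016, is inside that window, so Dortara Zone is at UTC−08:30.
22:30 UTC − 8h30m = 14:00 local.

14:00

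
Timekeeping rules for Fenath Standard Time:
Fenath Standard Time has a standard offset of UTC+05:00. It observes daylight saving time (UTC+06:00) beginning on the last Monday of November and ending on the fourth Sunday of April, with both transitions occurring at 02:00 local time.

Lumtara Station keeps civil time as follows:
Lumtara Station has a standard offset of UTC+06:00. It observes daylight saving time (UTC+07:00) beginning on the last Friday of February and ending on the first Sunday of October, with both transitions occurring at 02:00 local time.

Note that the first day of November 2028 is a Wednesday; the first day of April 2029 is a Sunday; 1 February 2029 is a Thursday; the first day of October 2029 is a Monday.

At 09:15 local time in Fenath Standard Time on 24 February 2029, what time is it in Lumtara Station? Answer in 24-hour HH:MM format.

10:15

1 November 2028 is a Wednesday, so Mondays fall on 6, 13, 20, 27; the last is November 27.
1 April 2029 is a Sunday, so the first Sunday is April 1 and the fourth is April 22.
24 February 2029 lies within the daylight-saving period (27 November 2028 – 22 April 2029), so Fenath Standard Time is on daylight time, UTC+06:00.
09:15 Fenath Standard Time − 6h = 03:15 UTC.
1 February 2029 is a Thursday, so Fridays fall on 2, 9, 16, 23; the last is February 23.
1 October 2029 is a Monday, so the first Sunday is October 7.
At the standard offset (UTC+06:00), 03:15 UTC + 6h = 09:15 Lumtara Station standard time.
The standard-time date in Lumtara Station, 24 February 2029, lies within the daylight-saving period (23 February – 7 October), so Lumtara Station is on daylight time, UTC+07:00.
03:15 UTC + 7h = 10:15 Lumtara Station.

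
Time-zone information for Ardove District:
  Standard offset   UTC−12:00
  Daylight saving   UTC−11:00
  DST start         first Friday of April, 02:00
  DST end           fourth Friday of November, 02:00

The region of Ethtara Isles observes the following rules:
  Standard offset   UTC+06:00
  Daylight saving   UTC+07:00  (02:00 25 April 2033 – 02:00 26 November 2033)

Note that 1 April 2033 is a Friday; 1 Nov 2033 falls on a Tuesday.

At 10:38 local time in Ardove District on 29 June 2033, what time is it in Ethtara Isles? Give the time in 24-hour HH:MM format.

1 April 2033 is a Friday, so the first Friday is April 1.
1 November 2033 is a Tuesday, so the first Friday is November 4 and the fourth is November 25.
29 June 2033 falls between 1 April and 25 November, so daylight saving is in effect and Ardove District is at UTC−11:00.
10:38 Ardove District + 11h = 21:38 UTC.
At the standard offset (UTC+06:00), 21:38 UTC + 6h = 03:38 Ethtara Isles standard time (rolling into the next day, 30 June 2033).
Daylight saving runs 25 April – 26 November; the standard-time date in Ethtara Isles, 30 June 2033, is inside that window, so Ethtara Isles is at UTC+07:00.
21:38 UTC + 7h = 04:38 Ethtara Isles (rolling into the next day, 30 June 2033).

04:38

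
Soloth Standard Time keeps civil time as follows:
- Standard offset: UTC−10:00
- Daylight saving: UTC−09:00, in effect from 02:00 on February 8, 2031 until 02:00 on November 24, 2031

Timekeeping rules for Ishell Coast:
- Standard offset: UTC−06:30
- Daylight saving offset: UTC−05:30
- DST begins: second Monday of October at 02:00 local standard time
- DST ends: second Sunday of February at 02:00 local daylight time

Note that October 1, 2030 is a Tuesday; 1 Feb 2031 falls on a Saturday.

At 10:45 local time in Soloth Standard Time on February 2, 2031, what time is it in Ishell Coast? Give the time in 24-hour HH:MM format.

15:15

February 2, 2031 does not fall between 8 February and 24 November, so daylight saving is not in effect and Soloth Standard Time is at UTC−10:00.
10:45 Soloth Standard Time + 10h = 20:45 UTC.
1 October 2030 is a Tuesday, so the first Monday is October 7 and the second is October 14.
1 February 2031 is a Saturday, so the first Sunday is February 2 and the second is February 9.
At the standard offset (UTC−06:30), 20:45 UTC − 6h30m = 14:15 Ishell Coast standard time.
The standard-time date in Ishell Coast, February 2, 2031, lies within the daylight-saving period (14 October 2030 – 9 February 2031), so Ishell Coast is on daylight time, UTC−05:30.
20:45 UTC − 5h30m = 15:15 Ishell Coast.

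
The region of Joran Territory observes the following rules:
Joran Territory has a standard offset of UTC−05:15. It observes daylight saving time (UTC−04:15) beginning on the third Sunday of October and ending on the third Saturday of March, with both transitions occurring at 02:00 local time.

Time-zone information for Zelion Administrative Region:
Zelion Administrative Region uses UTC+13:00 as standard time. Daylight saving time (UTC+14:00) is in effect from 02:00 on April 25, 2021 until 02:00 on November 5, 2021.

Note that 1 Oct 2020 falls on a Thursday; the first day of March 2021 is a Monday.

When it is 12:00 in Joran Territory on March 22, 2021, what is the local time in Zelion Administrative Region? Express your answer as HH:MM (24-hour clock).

1 October 2020 is a Thursday, so the first Sunday is October 4 and the third is October 18.
1 March 2021 is a Monday, so the first Saturday is March 6 and the third is March 20.
March 22, 2021 is outside the daylight-saving period (18 October 2020 – 20 March 2021), so Joran Territory is on standard time, UTC−05:15.
12:00 Joran Territory + 5h15m = 17:15 UTC.
At the standard offset (UTC+13:00), 17:15 UTC + 13h = 06:15 Zelion Administrative Region standard time (rolling into the next day, 23 March 2021).
The standard-time date in Zelion Administrative Region, March 23, 2021, is outside the daylight-saving period (25 April – 5 November), so Zelion Administrative Region is on standard time, UTC+13:00.
17:15 UTC + 13h = 06:15 Zelion Administrative Region (rolling into the next day, 23 March 2021).

06:15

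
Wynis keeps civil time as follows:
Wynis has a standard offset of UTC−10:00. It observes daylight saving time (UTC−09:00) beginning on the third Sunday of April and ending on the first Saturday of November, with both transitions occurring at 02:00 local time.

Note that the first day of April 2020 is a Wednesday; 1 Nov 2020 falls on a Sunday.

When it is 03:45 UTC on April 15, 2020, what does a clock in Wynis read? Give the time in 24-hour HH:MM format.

1 April 2020 is a Wednesday, so the first Sunday is April 5 and the third is April 19.
1 November 2020 is a Sunday, so the first Saturday is November 7.
At the standard offset (UTC−10:00), 03:45 UTC − 10h = 17:45 Wynis standard time (rolling into the previous day, 14 April 2020).
Daylight saving runs 19 April – 7 November; the standard-time date in Wynis, April 14, 2020, is outside that window, so Wynis is on standard time at UTC−10:00.
03:45 UTC − 10h = 17:45 local (rolling into the previous day, 14 April 2020).

17:45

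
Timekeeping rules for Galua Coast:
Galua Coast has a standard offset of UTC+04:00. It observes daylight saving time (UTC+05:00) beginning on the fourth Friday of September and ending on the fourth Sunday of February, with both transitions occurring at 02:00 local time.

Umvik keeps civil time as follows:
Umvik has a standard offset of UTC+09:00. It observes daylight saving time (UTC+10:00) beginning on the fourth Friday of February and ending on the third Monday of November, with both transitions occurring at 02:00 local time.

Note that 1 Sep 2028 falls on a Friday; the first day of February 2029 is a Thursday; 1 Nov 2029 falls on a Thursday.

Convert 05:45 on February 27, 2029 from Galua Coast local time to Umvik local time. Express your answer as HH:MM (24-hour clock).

11:45

1 September 2028 is a Friday, so the first Friday is September 1 and the fourth is September 22.
1 February 2029 is a Thursday, so the first Sunday is February 4 and the fourth is February 25.
Daylight saving runs 22 September 2028 – 25 February 2029; February 27, 2029 is outside that window, so Galua Coast is on standard time at UTC+04:00.
05:45 Galua Coast − 4h = 01:45 UTC.
1 February 2029 is a Thursday, so the first Friday is February 2 and the fourth is February 23.
1 November 2029 is a Thursday, so the first Monday is November 5 and the third is November 19.
At the standard offset (UTC+09:00), 01:45 UTC + 9h = 10:45 Umvik standard time.
The standard-time date in Umvik, February 27, 2029, lies within the daylight-saving period (23 February – 19 November), so Umvik is on daylight time, UTC+10:00.
01:45 UTC + 10h = 11:45 Umvik.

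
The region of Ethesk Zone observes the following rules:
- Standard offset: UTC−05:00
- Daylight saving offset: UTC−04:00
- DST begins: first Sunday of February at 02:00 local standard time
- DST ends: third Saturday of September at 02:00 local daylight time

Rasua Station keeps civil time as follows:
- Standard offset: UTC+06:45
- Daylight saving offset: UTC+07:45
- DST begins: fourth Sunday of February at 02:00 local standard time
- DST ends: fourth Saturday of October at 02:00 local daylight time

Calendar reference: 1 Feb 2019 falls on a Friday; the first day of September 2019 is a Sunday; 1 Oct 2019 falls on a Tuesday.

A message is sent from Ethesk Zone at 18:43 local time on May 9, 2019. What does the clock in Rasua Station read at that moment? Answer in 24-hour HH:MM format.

06:28

1 February 2019 is a Friday, so the first Sunday is February 3.
1 September 2019 is a Sunday, so the first Saturday is September 7 and the third is September 21.
May 9, 2019 falls between 3 February and 21 September, so daylight saving is in effect and Ethesk Zone is at UTC−04:00.
18:43 Ethesk Zone + 4h = 22:43 UTC.
1 February 2019 is a Friday, so the first Sunday is February 3 and the fourth is February 24.
1 October 2019 is a Tuesday, so the first Saturday is October 5 and the fourth is October 26.
At the standard offset (UTC+06:45), 22:43 UTC + 6h45m = 05:28 Rasua Station standard time (rolling into the next day, 10 May 2019).
The standard-time date in Rasua Station, May 10, 2019, lies within the daylight-saving period (24 February – 26 October), so Rasua Station is on daylight time, UTC+07:45.
22:43 UTC + 7h45m = 06:28 Rasua Station (rolling into the next day, 10 May 2019).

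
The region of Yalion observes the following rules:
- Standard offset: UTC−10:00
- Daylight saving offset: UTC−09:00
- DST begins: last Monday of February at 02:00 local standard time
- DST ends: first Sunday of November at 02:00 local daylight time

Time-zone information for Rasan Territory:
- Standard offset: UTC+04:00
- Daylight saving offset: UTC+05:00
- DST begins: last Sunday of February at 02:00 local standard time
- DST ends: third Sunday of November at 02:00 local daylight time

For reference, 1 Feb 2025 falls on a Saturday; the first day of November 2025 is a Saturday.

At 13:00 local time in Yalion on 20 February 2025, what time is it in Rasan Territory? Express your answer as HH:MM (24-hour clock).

1 February 2025 is a Saturday, so Mondays fall on 3, 10, 17, 24; the last is February 24.
1 November 2025 is a Saturday, so the first Sunday is November 2.
20 February 2025 is outside the daylight-saving period (24 February – 2 November), so Yalion is on standard time, UTC−10:00.
13:00 Yalion + 10h = 23:00 UTC.
1 February 2025 is a Saturday, so Sundays fall on 2, 9, 16, 23; the last is February 23.
1 November 2025 is a Saturday, so the first Sunday is November 2 and the third is November 16.
At the standard offset (UTC+04:00), 23:00 UTC + 4h = 03:00 Rasan Territory standard time (rolling into the next day, 21 February 2025).
The standard-time date in Rasan Territory, 21 February 2025, is outside the daylight-saving period (23 February – 16 November), so Rasan Territory is on standard time, UTC+04:00.
23:00 UTC + 4h = 03:00 Rasan Territory (rolling into the next day, 21 February 2025).

03:00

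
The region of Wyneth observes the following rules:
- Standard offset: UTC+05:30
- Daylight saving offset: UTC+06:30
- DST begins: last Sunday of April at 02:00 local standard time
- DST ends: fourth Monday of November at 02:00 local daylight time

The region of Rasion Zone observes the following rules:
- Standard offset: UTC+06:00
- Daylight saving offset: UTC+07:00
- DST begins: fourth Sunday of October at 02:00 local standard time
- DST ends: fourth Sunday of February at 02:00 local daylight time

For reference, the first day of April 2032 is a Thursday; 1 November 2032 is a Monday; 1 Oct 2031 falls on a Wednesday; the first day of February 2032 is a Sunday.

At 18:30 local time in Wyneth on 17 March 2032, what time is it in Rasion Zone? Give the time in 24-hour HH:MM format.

19:00

1 April 2032 is a Thursday, so Sundays fall on 4, 11, 18, 25; the last is April 25.
1 November 2032 is a Monday, so the first Monday is November 1 and the fourth is November 22.
17 March 2032 does not fall between 25 April and 22 November, so daylight saving is not in effect and Wyneth is at UTC+05:30.
18:30 Wyneth − 5h30m = 13:00 UTC.
1 October 2031 is a Wednesday, so the first Sunday is October 5 and the fourth is October 26.
1 February 2032 is a Sunday, so the first Sunday is February 1 and the fourth is February 22.
At the standard offset (UTC+06:00), 13:00 UTC + 6h = 19:00 Rasion Zone standard time.
Daylight saving runs 26 October 2031 – 22 February 2032; the standard-time date in Rasion Zone, 17 March 2032, is outside that window, so Rasion Zone is on standard time at UTC+06:00.
13:00 UTC + 6h = 19:00 Rasion Zone.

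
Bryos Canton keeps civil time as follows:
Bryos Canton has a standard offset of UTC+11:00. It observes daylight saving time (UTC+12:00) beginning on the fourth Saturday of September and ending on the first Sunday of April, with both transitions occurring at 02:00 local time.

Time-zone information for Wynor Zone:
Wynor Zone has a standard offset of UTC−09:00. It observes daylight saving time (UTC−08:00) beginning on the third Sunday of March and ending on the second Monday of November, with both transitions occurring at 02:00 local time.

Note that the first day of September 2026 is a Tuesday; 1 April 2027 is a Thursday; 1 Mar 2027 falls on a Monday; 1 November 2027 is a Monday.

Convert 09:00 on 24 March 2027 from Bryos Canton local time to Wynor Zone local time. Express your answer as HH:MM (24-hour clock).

1 September 2026 is a Tuesday, so the first Saturday is September 5 and the fourth is September 26.
1 April 2027 is a Thursday, so the first Sunday is April 4.
24 March 2027 lies within the daylight-saving period (26 September 2026 – 4 April 2027), so Bryos Canton is on daylight time, UTC+12:00.
09:00 Bryos Canton − 12h = 21:00 UTC (rolling into the previous day, 23 March 2027).
1 March 2027 is a Monday, so the first Sunday is March 7 and the third is March 21.
1 November 2027 is a Monday, so the first Monday is November 1 and the second is November 8.
At the standard offset (UTC−09:00), 21:00 UTC − 9h = 12:00 Wynor Zone standard time.
The standard-time date in Wynor Zone, 23 March 2027, lies within the daylight-saving period (21 March – 8 November), so Wynor Zone is on daylight time, UTC−08:00.
21:00 UTC − 8h = 13:00 Wynor Zone.

13:00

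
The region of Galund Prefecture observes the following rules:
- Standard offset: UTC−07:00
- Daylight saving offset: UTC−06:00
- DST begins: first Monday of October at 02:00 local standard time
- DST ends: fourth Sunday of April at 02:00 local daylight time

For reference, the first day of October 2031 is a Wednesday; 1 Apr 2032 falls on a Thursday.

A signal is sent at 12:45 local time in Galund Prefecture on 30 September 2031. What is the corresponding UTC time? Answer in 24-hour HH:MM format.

1 October 2031 is a Wednesday, so the first Monday is October 6.
1 April 2032 is a Thursday, so the first Sunday is April 4 and the fourth is April 25.
30 September 2031 is outside the daylight-saving period (6 October 2031 – 25 April 2032), so Galund Prefecture is on standard time, UTC−07:00.
12:45 local + 7h = 19:45 UTC.

19:45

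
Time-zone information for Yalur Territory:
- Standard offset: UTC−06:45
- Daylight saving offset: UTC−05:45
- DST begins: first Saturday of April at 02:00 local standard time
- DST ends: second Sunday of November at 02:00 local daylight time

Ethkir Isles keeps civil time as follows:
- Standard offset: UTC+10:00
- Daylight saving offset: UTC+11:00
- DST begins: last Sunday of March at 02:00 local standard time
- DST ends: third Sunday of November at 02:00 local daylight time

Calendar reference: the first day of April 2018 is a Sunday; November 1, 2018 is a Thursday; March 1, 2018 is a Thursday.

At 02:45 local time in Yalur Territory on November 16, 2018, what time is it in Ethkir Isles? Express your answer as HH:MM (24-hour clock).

1 April 2018 is a Sunday, so the first Saturday is April 7.
1 November 2018 is a Thursday, so the first Sunday is November 4 and the second is November 11.
Daylight saving runs 7 April – 11 November; November 16, 2018 is outside that window, so Yalur Territory is on standard time at UTC−06:45.
02:45 Yalur Territory + 6h45m = 09:30 UTC.
1 March 2018 is a Thursday, so Sundays fall on 4, 11, 18, 25; the last is March 25.
1 November 2018 is a Thursday, so the first Sunday is November 4 and the third is November 18.
At the standard offset (UTC+10:00), 09:30 UTC + 10h = 19:30 Ethkir Isles standard time.
The standard-time date in Ethkir Isles, November 16, 2018, falls between 25 March and 18 November, so daylight saving is in effect and Ethkir Isles is at UTC+11:00.
09:30 UTC + 11h = 20:30 Ethkir Isles.

20:30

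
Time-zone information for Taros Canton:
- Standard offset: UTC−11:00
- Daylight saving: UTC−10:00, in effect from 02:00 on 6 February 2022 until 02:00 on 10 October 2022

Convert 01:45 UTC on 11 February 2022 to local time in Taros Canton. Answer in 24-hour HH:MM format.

At the standard offset (UTC−11:00), 01:45 UTC − 11h = 14:45 Taros Canton standard time (rolling into the previous day, 10 February 2022).
Daylight saving runs 6 February – 10 October; the standard-time date in Taros Canton, 10 February 2022, is inside that window, so Taros Canton is at UTC−10:00.
01:45 UTC − 10h = 15:45 local (rolling into the previous day, 10 February 2022).

15:45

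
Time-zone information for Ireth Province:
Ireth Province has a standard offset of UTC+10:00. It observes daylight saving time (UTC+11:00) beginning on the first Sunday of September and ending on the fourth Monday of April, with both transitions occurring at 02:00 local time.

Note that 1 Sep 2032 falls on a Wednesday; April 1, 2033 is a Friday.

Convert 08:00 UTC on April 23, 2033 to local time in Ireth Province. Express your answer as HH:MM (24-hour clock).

1 September 2032 is a Wednesday, so the first Sunday is September 5.
1 April 2033 is a Friday, so the first Monday is April 4 and the fourth is April 25.
At the standard offset (UTC+10:00), 08:00 UTC + 10h = 18:00 Ireth Province standard time.
Daylight saving runs 5 September 2032 – 25 April 2033; the standard-time date in Ireth Province, April 23, 2033, is inside that window, so Ireth Province is at UTC+11:00.
08:00 UTC + 11h = 19:00 local.

19:00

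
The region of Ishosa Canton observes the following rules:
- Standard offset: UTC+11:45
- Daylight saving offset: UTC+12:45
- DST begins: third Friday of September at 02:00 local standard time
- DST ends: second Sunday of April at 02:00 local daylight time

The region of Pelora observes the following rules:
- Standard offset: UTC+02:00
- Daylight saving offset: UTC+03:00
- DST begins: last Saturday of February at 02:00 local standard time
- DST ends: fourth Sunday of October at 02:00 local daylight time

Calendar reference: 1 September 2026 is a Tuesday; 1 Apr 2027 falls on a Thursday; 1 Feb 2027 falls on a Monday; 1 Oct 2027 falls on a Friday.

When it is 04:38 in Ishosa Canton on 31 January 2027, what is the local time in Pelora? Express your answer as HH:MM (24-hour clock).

17:53

1 September 2026 is a Tuesday, so the first Friday is September 4 and the third is September 18.
1 April 2027 is a Thursday, so the first Sunday is April 4 and the second is April 11.
31 January 2027 falls between 18 September 2026 and 11 April 2027, so daylight saving is in effect and Ishosa Canton is at UTC+12:45.
04:38 Ishosa Canton − 12h45m = 15:53 UTC (rolling into the previous day, 30 January 2027).
1 February 2027 is a Monday, so Saturdays fall on 6, 13, 20, 27; the last is February 27.
1 October 2027 is a Friday, so the first Sunday is October 3 and the fourth is October 24.
At the standard offset (UTC+02:00), 15:53 UTC + 2h = 17:53 Pelora standard time.
The standard-time date in Pelora, 30 January 2027, does not fall between 27 February and 24 October, so daylight saving is not in effect and Pelora is at UTC+02:00.
15:53 UTC + 2h = 17:53 Pelora.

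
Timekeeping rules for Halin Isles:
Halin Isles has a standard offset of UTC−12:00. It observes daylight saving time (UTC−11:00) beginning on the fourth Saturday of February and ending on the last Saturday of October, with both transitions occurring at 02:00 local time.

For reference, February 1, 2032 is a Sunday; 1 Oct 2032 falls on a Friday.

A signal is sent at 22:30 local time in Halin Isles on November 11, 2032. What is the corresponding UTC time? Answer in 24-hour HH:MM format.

1 February 2032 is a Sunday, so the first Saturday is February 7 and the fourth is February 28.
1 October 2032 is a Friday, so Saturdays fall on 2, 9, 16, 23, 30; the last is October 30.
November 11, 2032 does not fall between 28 February and 30 October, so daylight saving is not in effect and Halin Isles is at UTC−12:00.
22:30 local + 12h = 10:30 UTC (rolling into the next day, 12 November 2032).

10:30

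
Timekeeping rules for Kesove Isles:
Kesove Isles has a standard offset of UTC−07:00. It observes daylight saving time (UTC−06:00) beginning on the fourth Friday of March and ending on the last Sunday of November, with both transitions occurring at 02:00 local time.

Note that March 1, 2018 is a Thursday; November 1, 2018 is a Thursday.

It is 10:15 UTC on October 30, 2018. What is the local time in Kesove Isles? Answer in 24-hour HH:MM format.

1 March 2018 is a Thursday, so the first Friday is March 2 and the fourth is March 23.
1 November 2018 is a Thursday, so Sundays fall on 4, 11, 18, 25; the last is November 25.
At the standard offset (UTC−07:00), 10:15 UTC − 7h = 03:15 Kesove Isles standard time.
The standard-time date in Kesove Isles, October 30, 2018, lies within the daylight-saving period (23 March – 25 November), so Kesove Isles is on daylight time, UTC−06:00.
10:15 UTC − 6h = 04:15 local.

04:15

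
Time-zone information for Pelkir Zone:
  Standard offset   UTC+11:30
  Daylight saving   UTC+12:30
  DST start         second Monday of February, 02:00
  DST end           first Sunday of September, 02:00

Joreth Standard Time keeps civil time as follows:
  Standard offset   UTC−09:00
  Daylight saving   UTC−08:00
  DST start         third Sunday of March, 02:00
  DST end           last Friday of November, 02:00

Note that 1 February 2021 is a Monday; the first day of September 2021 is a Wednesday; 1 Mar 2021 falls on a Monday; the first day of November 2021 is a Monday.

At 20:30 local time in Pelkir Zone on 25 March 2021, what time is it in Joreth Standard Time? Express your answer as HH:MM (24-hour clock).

1 February 2021 is a Monday, so the first Monday is February 1 and the second is February 8.
1 September 2021 is a Wednesday, so the first Sunday is September 5.
25 March 2021 falls between 8 February and 5 September, so daylight saving is in effect and Pelkir Zone is at UTC+12:30.
20:30 Pelkir Zone − 12h30m = 08:00 UTC.
1 March 2021 is a Monday, so the first Sunday is March 7 and the third is March 21.
1 November 2021 is a Monday, so Fridays fall on 5, 12, 19, 26; the last is November 26.
At the standard offset (UTC−09:00), 08:00 UTC − 9h = 23:00 Joreth Standard Time standard time (rolling into the previous day, 24 March 2021).
Daylight saving runs 21 March – 26 November; the standard-time date in Joreth Standard Time, 24 March 2021, is inside that window, so Joreth Standard Time is at UTC−08:00.
08:00 UTC − 8h = 00:00 Joreth Standard Time.

00:00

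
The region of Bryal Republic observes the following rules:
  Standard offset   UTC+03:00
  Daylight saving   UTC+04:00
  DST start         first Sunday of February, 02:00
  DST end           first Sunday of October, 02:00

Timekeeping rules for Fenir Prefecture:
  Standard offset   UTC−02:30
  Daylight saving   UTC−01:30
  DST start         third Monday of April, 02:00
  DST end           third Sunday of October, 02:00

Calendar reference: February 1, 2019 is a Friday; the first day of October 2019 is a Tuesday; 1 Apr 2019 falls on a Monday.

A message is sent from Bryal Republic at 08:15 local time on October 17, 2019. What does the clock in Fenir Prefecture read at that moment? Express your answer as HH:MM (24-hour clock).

03:45

1 February 2019 is a Friday, so the first Sunday is February 3.
1 October 2019 is a Tuesday, so the first Sunday is October 6.
October 17, 2019 is outside the daylight-saving period (3 February – 6 October), so Bryal Republic is on standard time, UTC+03:00.
08:15 Bryal Republic − 3h = 05:15 UTC.
1 April 2019 is a Monday, so the first Monday is April 1 and the third is April 15.
1 October 2019 is a Tuesday, so the first Sunday is October 6 and the third is October 20.
At the standard offset (UTC−02:30), 05:15 UTC − 2h30m = 02:45 Fenir Prefecture standard time.
The standard-time date in Fenir Prefecture, October 17, 2019, falls between 15 April and 20 October, so daylight saving is in effect and Fenir Prefecture is at UTC−01:30.
05:15 UTC − 1h30m = 03:45 Fenir Prefecture.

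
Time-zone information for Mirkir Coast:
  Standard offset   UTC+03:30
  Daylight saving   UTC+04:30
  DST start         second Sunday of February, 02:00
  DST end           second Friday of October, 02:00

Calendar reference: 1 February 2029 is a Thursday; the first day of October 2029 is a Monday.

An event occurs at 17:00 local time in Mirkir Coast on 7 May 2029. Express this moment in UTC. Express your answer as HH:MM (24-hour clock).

12:30

1 February 2029 is a Thursday, so the first Sunday is February 4 and the second is February 11.
1 October 2029 is a Monday, so the first Friday is October 5 and the second is October 12.
7 May 2029 falls between 11 February and 12 October, so daylight saving is in effect and Mirkir Coast is at UTC+04:30.
17:00 local − 4h30m = 12:30 UTC.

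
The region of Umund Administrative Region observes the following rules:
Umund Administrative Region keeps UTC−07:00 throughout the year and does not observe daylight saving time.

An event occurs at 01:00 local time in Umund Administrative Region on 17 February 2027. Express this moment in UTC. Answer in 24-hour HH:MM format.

Umund Administrative Region has no daylight saving, so its offset is UTC−07:00 year-round.
01:00 local + 7h = 08:00 UTC.

08:00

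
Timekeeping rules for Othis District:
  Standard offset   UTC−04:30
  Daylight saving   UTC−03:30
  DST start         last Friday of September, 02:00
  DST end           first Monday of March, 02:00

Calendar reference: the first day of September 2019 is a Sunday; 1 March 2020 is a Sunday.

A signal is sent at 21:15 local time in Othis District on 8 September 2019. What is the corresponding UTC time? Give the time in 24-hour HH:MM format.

1 September 2019 is a Sunday, so Fridays fall on 6, 13, 20, 27; the last is September 27.
1 March 2020 is a Sunday, so the first Monday is March 2.
8 September 2019 does not fall between 27 September 2019 and 2 March 2020, so daylight saving is not in effect and Othis District is at UTC−04:30.
21:15 local + 4h30m = 01:45 UTC (rolling into the next day, 9 September 2019).

01:45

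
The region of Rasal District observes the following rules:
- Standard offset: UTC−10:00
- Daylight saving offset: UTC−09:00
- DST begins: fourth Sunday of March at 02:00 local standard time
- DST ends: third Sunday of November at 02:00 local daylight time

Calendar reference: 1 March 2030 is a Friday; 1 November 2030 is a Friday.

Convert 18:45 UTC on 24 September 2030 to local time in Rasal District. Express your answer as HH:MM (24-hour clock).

09:45

1 March 2030 is a Friday, so the first Sunday is March 3 and the fourth is March 24.
1 November 2030 is a Friday, so the first Sunday is November 3 and the third is November 17.
At the standard offset (UTC−10:00), 18:45 UTC − 10h = 08:45 Rasal District standard time.
The standard-time date in Rasal District, 24 September 2030, lies within the daylight-saving period (24 March – 17 November), so Rasal District is on daylight time, UTC−09:00.
18:45 UTC − 9h = 09:45 local.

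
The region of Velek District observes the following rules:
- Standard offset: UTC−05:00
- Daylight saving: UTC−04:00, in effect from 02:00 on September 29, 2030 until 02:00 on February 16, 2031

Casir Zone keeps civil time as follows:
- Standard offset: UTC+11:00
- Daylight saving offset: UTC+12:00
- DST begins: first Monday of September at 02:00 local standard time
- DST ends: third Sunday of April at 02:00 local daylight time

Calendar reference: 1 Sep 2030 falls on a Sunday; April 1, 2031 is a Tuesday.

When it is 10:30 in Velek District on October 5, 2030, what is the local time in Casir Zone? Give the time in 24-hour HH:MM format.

02:30

Daylight saving runs 29 September 2030 – 16 February 2031; October 5, 2030 is inside that window, so Velek District is at UTC−04:00.
10:30 Velek District + 4h = 14:30 UTC.
1 September 2030 is a Sunday, so the first Monday is September 2.
1 April 2031 is a Tuesday, so the first Sunday is April 6 and the third is April 20.
At the standard offset (UTC+11:00), 14:30 UTC + 11h = 01:30 Casir Zone standard time (rolling into the next day, 6 October 2030).
The standard-time date in Casir Zone, October 6, 2030, falls between 2 September 2030 and 20 April 2031, so daylight saving is in effect and Casir Zone is at UTC+12:00.
14:30 UTC + 12h = 02:30 Casir Zone (rolling into the next day, 6 October 2030).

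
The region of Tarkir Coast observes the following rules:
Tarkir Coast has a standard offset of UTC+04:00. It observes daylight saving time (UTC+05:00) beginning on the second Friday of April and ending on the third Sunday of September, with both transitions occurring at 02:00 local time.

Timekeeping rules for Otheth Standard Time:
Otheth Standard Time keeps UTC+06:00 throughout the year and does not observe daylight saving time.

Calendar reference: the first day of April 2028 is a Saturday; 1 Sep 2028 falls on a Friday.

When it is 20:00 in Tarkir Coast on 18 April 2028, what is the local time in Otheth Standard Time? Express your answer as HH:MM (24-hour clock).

1 April 2028 is a Saturday, so the first Friday is April 7 and the second is April 14.
1 September 2028 is a Friday, so the first Sunday is September 3 and the third is September 17.
18 April 2028 falls between 14 April and 17 September, so daylight saving is in effect and Tarkir Coast is at UTC+05:00.
20:00 Tarkir Coast − 5h = 15:00 UTC.
Otheth Standard Time stays on UTC+06:00 all year.
15:00 UTC + 6h = 21:00 Otheth Standard Time.

21:00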